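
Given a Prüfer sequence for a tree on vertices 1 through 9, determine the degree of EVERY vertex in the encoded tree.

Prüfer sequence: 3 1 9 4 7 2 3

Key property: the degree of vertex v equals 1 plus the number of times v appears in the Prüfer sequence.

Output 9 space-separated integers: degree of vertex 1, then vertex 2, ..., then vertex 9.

p_1 = 3: count[3] becomes 1
p_2 = 1: count[1] becomes 1
p_3 = 9: count[9] becomes 1
p_4 = 4: count[4] becomes 1
p_5 = 7: count[7] becomes 1
p_6 = 2: count[2] becomes 1
p_7 = 3: count[3] becomes 2
Degrees (1 + count): deg[1]=1+1=2, deg[2]=1+1=2, deg[3]=1+2=3, deg[4]=1+1=2, deg[5]=1+0=1, deg[6]=1+0=1, deg[7]=1+1=2, deg[8]=1+0=1, deg[9]=1+1=2

Answer: 2 2 3 2 1 1 2 1 2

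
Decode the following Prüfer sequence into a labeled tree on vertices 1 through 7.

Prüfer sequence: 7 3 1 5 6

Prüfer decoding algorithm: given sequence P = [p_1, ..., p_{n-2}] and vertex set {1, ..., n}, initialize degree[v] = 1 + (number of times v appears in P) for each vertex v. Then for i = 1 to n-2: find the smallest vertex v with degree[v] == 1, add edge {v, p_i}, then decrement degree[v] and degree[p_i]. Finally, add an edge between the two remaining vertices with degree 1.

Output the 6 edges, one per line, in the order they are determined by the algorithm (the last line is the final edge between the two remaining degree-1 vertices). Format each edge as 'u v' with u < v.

Answer: 2 7
3 4
1 3
1 5
5 6
6 7

Derivation:
Initial degrees: {1:2, 2:1, 3:2, 4:1, 5:2, 6:2, 7:2}
Step 1: smallest deg-1 vertex = 2, p_1 = 7. Add edge {2,7}. Now deg[2]=0, deg[7]=1.
Step 2: smallest deg-1 vertex = 4, p_2 = 3. Add edge {3,4}. Now deg[4]=0, deg[3]=1.
Step 3: smallest deg-1 vertex = 3, p_3 = 1. Add edge {1,3}. Now deg[3]=0, deg[1]=1.
Step 4: smallest deg-1 vertex = 1, p_4 = 5. Add edge {1,5}. Now deg[1]=0, deg[5]=1.
Step 5: smallest deg-1 vertex = 5, p_5 = 6. Add edge {5,6}. Now deg[5]=0, deg[6]=1.
Final: two remaining deg-1 vertices are 6, 7. Add edge {6,7}.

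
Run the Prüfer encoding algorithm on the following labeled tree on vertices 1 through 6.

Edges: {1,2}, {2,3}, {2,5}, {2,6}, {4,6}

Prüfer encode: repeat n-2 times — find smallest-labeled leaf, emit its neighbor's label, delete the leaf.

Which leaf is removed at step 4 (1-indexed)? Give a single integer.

Answer: 5

Derivation:
Step 1: current leaves = {1,3,4,5}. Remove leaf 1 (neighbor: 2).
Step 2: current leaves = {3,4,5}. Remove leaf 3 (neighbor: 2).
Step 3: current leaves = {4,5}. Remove leaf 4 (neighbor: 6).
Step 4: current leaves = {5,6}. Remove leaf 5 (neighbor: 2).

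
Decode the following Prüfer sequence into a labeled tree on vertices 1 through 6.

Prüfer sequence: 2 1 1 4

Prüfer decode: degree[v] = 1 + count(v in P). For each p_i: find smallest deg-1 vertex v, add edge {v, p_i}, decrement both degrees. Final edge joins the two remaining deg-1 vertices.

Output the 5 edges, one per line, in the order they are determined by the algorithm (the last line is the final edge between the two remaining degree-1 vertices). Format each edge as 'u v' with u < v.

Answer: 2 3
1 2
1 5
1 4
4 6

Derivation:
Initial degrees: {1:3, 2:2, 3:1, 4:2, 5:1, 6:1}
Step 1: smallest deg-1 vertex = 3, p_1 = 2. Add edge {2,3}. Now deg[3]=0, deg[2]=1.
Step 2: smallest deg-1 vertex = 2, p_2 = 1. Add edge {1,2}. Now deg[2]=0, deg[1]=2.
Step 3: smallest deg-1 vertex = 5, p_3 = 1. Add edge {1,5}. Now deg[5]=0, deg[1]=1.
Step 4: smallest deg-1 vertex = 1, p_4 = 4. Add edge {1,4}. Now deg[1]=0, deg[4]=1.
Final: two remaining deg-1 vertices are 4, 6. Add edge {4,6}.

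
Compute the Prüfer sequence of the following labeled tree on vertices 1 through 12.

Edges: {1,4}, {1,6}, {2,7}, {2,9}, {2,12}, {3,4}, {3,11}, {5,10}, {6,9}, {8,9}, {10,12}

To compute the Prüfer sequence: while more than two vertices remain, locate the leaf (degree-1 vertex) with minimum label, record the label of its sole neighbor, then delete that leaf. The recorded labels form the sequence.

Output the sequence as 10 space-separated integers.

Answer: 10 2 9 12 3 4 1 6 9 2

Derivation:
Step 1: leaves = {5,7,8,11}. Remove smallest leaf 5, emit neighbor 10.
Step 2: leaves = {7,8,10,11}. Remove smallest leaf 7, emit neighbor 2.
Step 3: leaves = {8,10,11}. Remove smallest leaf 8, emit neighbor 9.
Step 4: leaves = {10,11}. Remove smallest leaf 10, emit neighbor 12.
Step 5: leaves = {11,12}. Remove smallest leaf 11, emit neighbor 3.
Step 6: leaves = {3,12}. Remove smallest leaf 3, emit neighbor 4.
Step 7: leaves = {4,12}. Remove smallest leaf 4, emit neighbor 1.
Step 8: leaves = {1,12}. Remove smallest leaf 1, emit neighbor 6.
Step 9: leaves = {6,12}. Remove smallest leaf 6, emit neighbor 9.
Step 10: leaves = {9,12}. Remove smallest leaf 9, emit neighbor 2.
Done: 2 vertices remain (2, 12). Sequence = [10 2 9 12 3 4 1 6 9 2]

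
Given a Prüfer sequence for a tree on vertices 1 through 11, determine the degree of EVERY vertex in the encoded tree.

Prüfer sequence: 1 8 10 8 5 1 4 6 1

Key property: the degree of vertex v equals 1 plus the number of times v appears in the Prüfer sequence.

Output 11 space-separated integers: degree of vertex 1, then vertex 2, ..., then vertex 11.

p_1 = 1: count[1] becomes 1
p_2 = 8: count[8] becomes 1
p_3 = 10: count[10] becomes 1
p_4 = 8: count[8] becomes 2
p_5 = 5: count[5] becomes 1
p_6 = 1: count[1] becomes 2
p_7 = 4: count[4] becomes 1
p_8 = 6: count[6] becomes 1
p_9 = 1: count[1] becomes 3
Degrees (1 + count): deg[1]=1+3=4, deg[2]=1+0=1, deg[3]=1+0=1, deg[4]=1+1=2, deg[5]=1+1=2, deg[6]=1+1=2, deg[7]=1+0=1, deg[8]=1+2=3, deg[9]=1+0=1, deg[10]=1+1=2, deg[11]=1+0=1

Answer: 4 1 1 2 2 2 1 3 1 2 1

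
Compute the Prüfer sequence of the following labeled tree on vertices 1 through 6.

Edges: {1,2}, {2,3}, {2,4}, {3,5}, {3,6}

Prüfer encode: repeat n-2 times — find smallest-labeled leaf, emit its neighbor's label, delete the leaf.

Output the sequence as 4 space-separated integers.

Step 1: leaves = {1,4,5,6}. Remove smallest leaf 1, emit neighbor 2.
Step 2: leaves = {4,5,6}. Remove smallest leaf 4, emit neighbor 2.
Step 3: leaves = {2,5,6}. Remove smallest leaf 2, emit neighbor 3.
Step 4: leaves = {5,6}. Remove smallest leaf 5, emit neighbor 3.
Done: 2 vertices remain (3, 6). Sequence = [2 2 3 3]

Answer: 2 2 3 3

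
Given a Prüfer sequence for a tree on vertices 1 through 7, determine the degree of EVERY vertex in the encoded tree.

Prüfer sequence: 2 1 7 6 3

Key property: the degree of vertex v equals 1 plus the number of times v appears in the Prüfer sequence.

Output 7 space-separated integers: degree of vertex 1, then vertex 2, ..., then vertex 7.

p_1 = 2: count[2] becomes 1
p_2 = 1: count[1] becomes 1
p_3 = 7: count[7] becomes 1
p_4 = 6: count[6] becomes 1
p_5 = 3: count[3] becomes 1
Degrees (1 + count): deg[1]=1+1=2, deg[2]=1+1=2, deg[3]=1+1=2, deg[4]=1+0=1, deg[5]=1+0=1, deg[6]=1+1=2, deg[7]=1+1=2

Answer: 2 2 2 1 1 2 2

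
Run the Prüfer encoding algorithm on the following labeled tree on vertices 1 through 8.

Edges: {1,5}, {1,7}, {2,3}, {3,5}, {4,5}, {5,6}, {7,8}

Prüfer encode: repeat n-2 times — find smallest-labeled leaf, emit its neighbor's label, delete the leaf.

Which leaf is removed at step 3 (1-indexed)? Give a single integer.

Answer: 4

Derivation:
Step 1: current leaves = {2,4,6,8}. Remove leaf 2 (neighbor: 3).
Step 2: current leaves = {3,4,6,8}. Remove leaf 3 (neighbor: 5).
Step 3: current leaves = {4,6,8}. Remove leaf 4 (neighbor: 5).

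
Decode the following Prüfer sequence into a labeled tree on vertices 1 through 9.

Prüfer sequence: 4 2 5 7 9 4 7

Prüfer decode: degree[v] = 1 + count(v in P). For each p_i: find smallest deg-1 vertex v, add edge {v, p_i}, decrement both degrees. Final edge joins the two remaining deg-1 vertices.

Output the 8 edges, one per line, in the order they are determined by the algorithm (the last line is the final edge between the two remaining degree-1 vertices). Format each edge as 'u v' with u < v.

Answer: 1 4
2 3
2 5
5 7
6 9
4 8
4 7
7 9

Derivation:
Initial degrees: {1:1, 2:2, 3:1, 4:3, 5:2, 6:1, 7:3, 8:1, 9:2}
Step 1: smallest deg-1 vertex = 1, p_1 = 4. Add edge {1,4}. Now deg[1]=0, deg[4]=2.
Step 2: smallest deg-1 vertex = 3, p_2 = 2. Add edge {2,3}. Now deg[3]=0, deg[2]=1.
Step 3: smallest deg-1 vertex = 2, p_3 = 5. Add edge {2,5}. Now deg[2]=0, deg[5]=1.
Step 4: smallest deg-1 vertex = 5, p_4 = 7. Add edge {5,7}. Now deg[5]=0, deg[7]=2.
Step 5: smallest deg-1 vertex = 6, p_5 = 9. Add edge {6,9}. Now deg[6]=0, deg[9]=1.
Step 6: smallest deg-1 vertex = 8, p_6 = 4. Add edge {4,8}. Now deg[8]=0, deg[4]=1.
Step 7: smallest deg-1 vertex = 4, p_7 = 7. Add edge {4,7}. Now deg[4]=0, deg[7]=1.
Final: two remaining deg-1 vertices are 7, 9. Add edge {7,9}.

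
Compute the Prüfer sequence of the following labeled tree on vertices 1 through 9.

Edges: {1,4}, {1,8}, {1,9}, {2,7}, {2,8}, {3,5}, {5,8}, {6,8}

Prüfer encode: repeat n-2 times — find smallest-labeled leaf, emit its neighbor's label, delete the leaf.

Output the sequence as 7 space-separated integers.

Step 1: leaves = {3,4,6,7,9}. Remove smallest leaf 3, emit neighbor 5.
Step 2: leaves = {4,5,6,7,9}. Remove smallest leaf 4, emit neighbor 1.
Step 3: leaves = {5,6,7,9}. Remove smallest leaf 5, emit neighbor 8.
Step 4: leaves = {6,7,9}. Remove smallest leaf 6, emit neighbor 8.
Step 5: leaves = {7,9}. Remove smallest leaf 7, emit neighbor 2.
Step 6: leaves = {2,9}. Remove smallest leaf 2, emit neighbor 8.
Step 7: leaves = {8,9}. Remove smallest leaf 8, emit neighbor 1.
Done: 2 vertices remain (1, 9). Sequence = [5 1 8 8 2 8 1]

Answer: 5 1 8 8 2 8 1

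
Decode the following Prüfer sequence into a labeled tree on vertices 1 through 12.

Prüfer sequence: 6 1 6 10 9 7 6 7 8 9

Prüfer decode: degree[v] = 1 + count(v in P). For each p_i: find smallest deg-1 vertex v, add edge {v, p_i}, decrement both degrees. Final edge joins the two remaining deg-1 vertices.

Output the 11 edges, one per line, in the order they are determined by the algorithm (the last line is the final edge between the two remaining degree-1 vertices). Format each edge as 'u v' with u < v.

Initial degrees: {1:2, 2:1, 3:1, 4:1, 5:1, 6:4, 7:3, 8:2, 9:3, 10:2, 11:1, 12:1}
Step 1: smallest deg-1 vertex = 2, p_1 = 6. Add edge {2,6}. Now deg[2]=0, deg[6]=3.
Step 2: smallest deg-1 vertex = 3, p_2 = 1. Add edge {1,3}. Now deg[3]=0, deg[1]=1.
Step 3: smallest deg-1 vertex = 1, p_3 = 6. Add edge {1,6}. Now deg[1]=0, deg[6]=2.
Step 4: smallest deg-1 vertex = 4, p_4 = 10. Add edge {4,10}. Now deg[4]=0, deg[10]=1.
Step 5: smallest deg-1 vertex = 5, p_5 = 9. Add edge {5,9}. Now deg[5]=0, deg[9]=2.
Step 6: smallest deg-1 vertex = 10, p_6 = 7. Add edge {7,10}. Now deg[10]=0, deg[7]=2.
Step 7: smallest deg-1 vertex = 11, p_7 = 6. Add edge {6,11}. Now deg[11]=0, deg[6]=1.
Step 8: smallest deg-1 vertex = 6, p_8 = 7. Add edge {6,7}. Now deg[6]=0, deg[7]=1.
Step 9: smallest deg-1 vertex = 7, p_9 = 8. Add edge {7,8}. Now deg[7]=0, deg[8]=1.
Step 10: smallest deg-1 vertex = 8, p_10 = 9. Add edge {8,9}. Now deg[8]=0, deg[9]=1.
Final: two remaining deg-1 vertices are 9, 12. Add edge {9,12}.

Answer: 2 6
1 3
1 6
4 10
5 9
7 10
6 11
6 7
7 8
8 9
9 12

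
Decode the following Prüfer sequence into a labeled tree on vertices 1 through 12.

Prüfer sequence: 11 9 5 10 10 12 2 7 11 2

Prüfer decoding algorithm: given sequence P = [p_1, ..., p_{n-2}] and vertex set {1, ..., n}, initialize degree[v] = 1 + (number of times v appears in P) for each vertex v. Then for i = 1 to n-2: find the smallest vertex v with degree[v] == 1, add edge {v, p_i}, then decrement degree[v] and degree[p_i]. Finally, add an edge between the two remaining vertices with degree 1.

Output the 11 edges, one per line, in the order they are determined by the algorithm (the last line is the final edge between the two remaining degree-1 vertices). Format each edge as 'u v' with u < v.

Answer: 1 11
3 9
4 5
5 10
6 10
8 12
2 9
7 10
7 11
2 11
2 12

Derivation:
Initial degrees: {1:1, 2:3, 3:1, 4:1, 5:2, 6:1, 7:2, 8:1, 9:2, 10:3, 11:3, 12:2}
Step 1: smallest deg-1 vertex = 1, p_1 = 11. Add edge {1,11}. Now deg[1]=0, deg[11]=2.
Step 2: smallest deg-1 vertex = 3, p_2 = 9. Add edge {3,9}. Now deg[3]=0, deg[9]=1.
Step 3: smallest deg-1 vertex = 4, p_3 = 5. Add edge {4,5}. Now deg[4]=0, deg[5]=1.
Step 4: smallest deg-1 vertex = 5, p_4 = 10. Add edge {5,10}. Now deg[5]=0, deg[10]=2.
Step 5: smallest deg-1 vertex = 6, p_5 = 10. Add edge {6,10}. Now deg[6]=0, deg[10]=1.
Step 6: smallest deg-1 vertex = 8, p_6 = 12. Add edge {8,12}. Now deg[8]=0, deg[12]=1.
Step 7: smallest deg-1 vertex = 9, p_7 = 2. Add edge {2,9}. Now deg[9]=0, deg[2]=2.
Step 8: smallest deg-1 vertex = 10, p_8 = 7. Add edge {7,10}. Now deg[10]=0, deg[7]=1.
Step 9: smallest deg-1 vertex = 7, p_9 = 11. Add edge {7,11}. Now deg[7]=0, deg[11]=1.
Step 10: smallest deg-1 vertex = 11, p_10 = 2. Add edge {2,11}. Now deg[11]=0, deg[2]=1.
Final: two remaining deg-1 vertices are 2, 12. Add edge {2,12}.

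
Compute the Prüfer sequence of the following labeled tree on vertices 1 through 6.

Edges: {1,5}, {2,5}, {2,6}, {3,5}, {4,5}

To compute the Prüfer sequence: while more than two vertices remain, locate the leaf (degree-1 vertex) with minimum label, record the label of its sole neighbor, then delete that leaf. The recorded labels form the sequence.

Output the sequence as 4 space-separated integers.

Answer: 5 5 5 2

Derivation:
Step 1: leaves = {1,3,4,6}. Remove smallest leaf 1, emit neighbor 5.
Step 2: leaves = {3,4,6}. Remove smallest leaf 3, emit neighbor 5.
Step 3: leaves = {4,6}. Remove smallest leaf 4, emit neighbor 5.
Step 4: leaves = {5,6}. Remove smallest leaf 5, emit neighbor 2.
Done: 2 vertices remain (2, 6). Sequence = [5 5 5 2]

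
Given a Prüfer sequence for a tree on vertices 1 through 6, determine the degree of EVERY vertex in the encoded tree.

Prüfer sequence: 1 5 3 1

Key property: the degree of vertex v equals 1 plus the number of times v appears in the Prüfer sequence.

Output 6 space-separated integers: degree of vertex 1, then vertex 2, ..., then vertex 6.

p_1 = 1: count[1] becomes 1
p_2 = 5: count[5] becomes 1
p_3 = 3: count[3] becomes 1
p_4 = 1: count[1] becomes 2
Degrees (1 + count): deg[1]=1+2=3, deg[2]=1+0=1, deg[3]=1+1=2, deg[4]=1+0=1, deg[5]=1+1=2, deg[6]=1+0=1

Answer: 3 1 2 1 2 1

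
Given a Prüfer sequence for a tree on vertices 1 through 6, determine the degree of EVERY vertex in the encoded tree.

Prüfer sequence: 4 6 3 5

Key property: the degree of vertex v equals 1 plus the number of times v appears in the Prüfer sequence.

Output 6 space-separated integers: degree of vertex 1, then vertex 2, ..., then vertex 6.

p_1 = 4: count[4] becomes 1
p_2 = 6: count[6] becomes 1
p_3 = 3: count[3] becomes 1
p_4 = 5: count[5] becomes 1
Degrees (1 + count): deg[1]=1+0=1, deg[2]=1+0=1, deg[3]=1+1=2, deg[4]=1+1=2, deg[5]=1+1=2, deg[6]=1+1=2

Answer: 1 1 2 2 2 2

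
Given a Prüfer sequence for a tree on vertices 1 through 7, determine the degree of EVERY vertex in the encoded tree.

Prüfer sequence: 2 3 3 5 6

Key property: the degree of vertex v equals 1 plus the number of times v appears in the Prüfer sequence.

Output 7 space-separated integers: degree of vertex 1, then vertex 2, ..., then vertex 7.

p_1 = 2: count[2] becomes 1
p_2 = 3: count[3] becomes 1
p_3 = 3: count[3] becomes 2
p_4 = 5: count[5] becomes 1
p_5 = 6: count[6] becomes 1
Degrees (1 + count): deg[1]=1+0=1, deg[2]=1+1=2, deg[3]=1+2=3, deg[4]=1+0=1, deg[5]=1+1=2, deg[6]=1+1=2, deg[7]=1+0=1

Answer: 1 2 3 1 2 2 1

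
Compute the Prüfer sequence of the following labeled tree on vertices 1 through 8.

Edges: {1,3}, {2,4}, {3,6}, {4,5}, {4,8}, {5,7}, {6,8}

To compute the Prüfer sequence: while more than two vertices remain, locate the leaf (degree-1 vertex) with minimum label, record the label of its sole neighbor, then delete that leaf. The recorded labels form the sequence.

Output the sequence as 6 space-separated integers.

Step 1: leaves = {1,2,7}. Remove smallest leaf 1, emit neighbor 3.
Step 2: leaves = {2,3,7}. Remove smallest leaf 2, emit neighbor 4.
Step 3: leaves = {3,7}. Remove smallest leaf 3, emit neighbor 6.
Step 4: leaves = {6,7}. Remove smallest leaf 6, emit neighbor 8.
Step 5: leaves = {7,8}. Remove smallest leaf 7, emit neighbor 5.
Step 6: leaves = {5,8}. Remove smallest leaf 5, emit neighbor 4.
Done: 2 vertices remain (4, 8). Sequence = [3 4 6 8 5 4]

Answer: 3 4 6 8 5 4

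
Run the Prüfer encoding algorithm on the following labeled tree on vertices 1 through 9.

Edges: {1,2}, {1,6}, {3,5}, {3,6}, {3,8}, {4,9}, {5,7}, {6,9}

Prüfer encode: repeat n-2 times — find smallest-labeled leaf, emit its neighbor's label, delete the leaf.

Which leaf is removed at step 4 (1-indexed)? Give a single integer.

Step 1: current leaves = {2,4,7,8}. Remove leaf 2 (neighbor: 1).
Step 2: current leaves = {1,4,7,8}. Remove leaf 1 (neighbor: 6).
Step 3: current leaves = {4,7,8}. Remove leaf 4 (neighbor: 9).
Step 4: current leaves = {7,8,9}. Remove leaf 7 (neighbor: 5).

Answer: 7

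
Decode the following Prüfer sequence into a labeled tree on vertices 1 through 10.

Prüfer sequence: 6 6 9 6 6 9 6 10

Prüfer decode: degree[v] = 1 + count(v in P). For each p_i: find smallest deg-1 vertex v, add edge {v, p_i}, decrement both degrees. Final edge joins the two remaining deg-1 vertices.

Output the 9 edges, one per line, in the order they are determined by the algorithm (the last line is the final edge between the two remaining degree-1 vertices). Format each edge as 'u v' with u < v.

Initial degrees: {1:1, 2:1, 3:1, 4:1, 5:1, 6:6, 7:1, 8:1, 9:3, 10:2}
Step 1: smallest deg-1 vertex = 1, p_1 = 6. Add edge {1,6}. Now deg[1]=0, deg[6]=5.
Step 2: smallest deg-1 vertex = 2, p_2 = 6. Add edge {2,6}. Now deg[2]=0, deg[6]=4.
Step 3: smallest deg-1 vertex = 3, p_3 = 9. Add edge {3,9}. Now deg[3]=0, deg[9]=2.
Step 4: smallest deg-1 vertex = 4, p_4 = 6. Add edge {4,6}. Now deg[4]=0, deg[6]=3.
Step 5: smallest deg-1 vertex = 5, p_5 = 6. Add edge {5,6}. Now deg[5]=0, deg[6]=2.
Step 6: smallest deg-1 vertex = 7, p_6 = 9. Add edge {7,9}. Now deg[7]=0, deg[9]=1.
Step 7: smallest deg-1 vertex = 8, p_7 = 6. Add edge {6,8}. Now deg[8]=0, deg[6]=1.
Step 8: smallest deg-1 vertex = 6, p_8 = 10. Add edge {6,10}. Now deg[6]=0, deg[10]=1.
Final: two remaining deg-1 vertices are 9, 10. Add edge {9,10}.

Answer: 1 6
2 6
3 9
4 6
5 6
7 9
6 8
6 10
9 10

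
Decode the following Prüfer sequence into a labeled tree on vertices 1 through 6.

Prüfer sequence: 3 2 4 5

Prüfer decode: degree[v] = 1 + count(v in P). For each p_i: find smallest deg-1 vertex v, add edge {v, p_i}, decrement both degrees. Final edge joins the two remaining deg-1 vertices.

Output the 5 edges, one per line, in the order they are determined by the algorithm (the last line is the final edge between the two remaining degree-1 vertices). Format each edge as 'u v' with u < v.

Answer: 1 3
2 3
2 4
4 5
5 6

Derivation:
Initial degrees: {1:1, 2:2, 3:2, 4:2, 5:2, 6:1}
Step 1: smallest deg-1 vertex = 1, p_1 = 3. Add edge {1,3}. Now deg[1]=0, deg[3]=1.
Step 2: smallest deg-1 vertex = 3, p_2 = 2. Add edge {2,3}. Now deg[3]=0, deg[2]=1.
Step 3: smallest deg-1 vertex = 2, p_3 = 4. Add edge {2,4}. Now deg[2]=0, deg[4]=1.
Step 4: smallest deg-1 vertex = 4, p_4 = 5. Add edge {4,5}. Now deg[4]=0, deg[5]=1.
Final: two remaining deg-1 vertices are 5, 6. Add edge {5,6}.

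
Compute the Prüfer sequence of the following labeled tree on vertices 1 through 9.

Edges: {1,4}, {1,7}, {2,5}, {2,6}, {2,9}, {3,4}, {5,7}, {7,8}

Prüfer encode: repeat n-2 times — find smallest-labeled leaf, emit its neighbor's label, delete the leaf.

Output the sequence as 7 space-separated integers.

Answer: 4 1 7 2 7 5 2

Derivation:
Step 1: leaves = {3,6,8,9}. Remove smallest leaf 3, emit neighbor 4.
Step 2: leaves = {4,6,8,9}. Remove smallest leaf 4, emit neighbor 1.
Step 3: leaves = {1,6,8,9}. Remove smallest leaf 1, emit neighbor 7.
Step 4: leaves = {6,8,9}. Remove smallest leaf 6, emit neighbor 2.
Step 5: leaves = {8,9}. Remove smallest leaf 8, emit neighbor 7.
Step 6: leaves = {7,9}. Remove smallest leaf 7, emit neighbor 5.
Step 7: leaves = {5,9}. Remove smallest leaf 5, emit neighbor 2.
Done: 2 vertices remain (2, 9). Sequence = [4 1 7 2 7 5 2]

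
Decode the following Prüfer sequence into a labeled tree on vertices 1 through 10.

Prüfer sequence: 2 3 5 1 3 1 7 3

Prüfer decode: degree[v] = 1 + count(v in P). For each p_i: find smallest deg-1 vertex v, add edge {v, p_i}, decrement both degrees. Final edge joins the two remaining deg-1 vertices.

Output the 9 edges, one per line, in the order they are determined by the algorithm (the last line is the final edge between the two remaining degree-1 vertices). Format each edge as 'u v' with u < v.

Initial degrees: {1:3, 2:2, 3:4, 4:1, 5:2, 6:1, 7:2, 8:1, 9:1, 10:1}
Step 1: smallest deg-1 vertex = 4, p_1 = 2. Add edge {2,4}. Now deg[4]=0, deg[2]=1.
Step 2: smallest deg-1 vertex = 2, p_2 = 3. Add edge {2,3}. Now deg[2]=0, deg[3]=3.
Step 3: smallest deg-1 vertex = 6, p_3 = 5. Add edge {5,6}. Now deg[6]=0, deg[5]=1.
Step 4: smallest deg-1 vertex = 5, p_4 = 1. Add edge {1,5}. Now deg[5]=0, deg[1]=2.
Step 5: smallest deg-1 vertex = 8, p_5 = 3. Add edge {3,8}. Now deg[8]=0, deg[3]=2.
Step 6: smallest deg-1 vertex = 9, p_6 = 1. Add edge {1,9}. Now deg[9]=0, deg[1]=1.
Step 7: smallest deg-1 vertex = 1, p_7 = 7. Add edge {1,7}. Now deg[1]=0, deg[7]=1.
Step 8: smallest deg-1 vertex = 7, p_8 = 3. Add edge {3,7}. Now deg[7]=0, deg[3]=1.
Final: two remaining deg-1 vertices are 3, 10. Add edge {3,10}.

Answer: 2 4
2 3
5 6
1 5
3 8
1 9
1 7
3 7
3 10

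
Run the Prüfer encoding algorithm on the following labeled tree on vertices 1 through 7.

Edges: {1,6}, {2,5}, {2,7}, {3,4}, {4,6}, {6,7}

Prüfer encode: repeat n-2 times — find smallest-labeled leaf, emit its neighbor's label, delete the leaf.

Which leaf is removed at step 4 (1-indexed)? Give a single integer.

Step 1: current leaves = {1,3,5}. Remove leaf 1 (neighbor: 6).
Step 2: current leaves = {3,5}. Remove leaf 3 (neighbor: 4).
Step 3: current leaves = {4,5}. Remove leaf 4 (neighbor: 6).
Step 4: current leaves = {5,6}. Remove leaf 5 (neighbor: 2).

Answer: 5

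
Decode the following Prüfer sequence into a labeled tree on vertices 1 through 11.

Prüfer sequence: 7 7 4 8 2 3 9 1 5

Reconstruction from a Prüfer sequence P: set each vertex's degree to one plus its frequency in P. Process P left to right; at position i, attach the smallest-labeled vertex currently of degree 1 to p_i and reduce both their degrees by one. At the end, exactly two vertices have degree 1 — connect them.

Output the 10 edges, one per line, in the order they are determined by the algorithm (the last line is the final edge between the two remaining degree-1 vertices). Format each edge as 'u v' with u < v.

Initial degrees: {1:2, 2:2, 3:2, 4:2, 5:2, 6:1, 7:3, 8:2, 9:2, 10:1, 11:1}
Step 1: smallest deg-1 vertex = 6, p_1 = 7. Add edge {6,7}. Now deg[6]=0, deg[7]=2.
Step 2: smallest deg-1 vertex = 10, p_2 = 7. Add edge {7,10}. Now deg[10]=0, deg[7]=1.
Step 3: smallest deg-1 vertex = 7, p_3 = 4. Add edge {4,7}. Now deg[7]=0, deg[4]=1.
Step 4: smallest deg-1 vertex = 4, p_4 = 8. Add edge {4,8}. Now deg[4]=0, deg[8]=1.
Step 5: smallest deg-1 vertex = 8, p_5 = 2. Add edge {2,8}. Now deg[8]=0, deg[2]=1.
Step 6: smallest deg-1 vertex = 2, p_6 = 3. Add edge {2,3}. Now deg[2]=0, deg[3]=1.
Step 7: smallest deg-1 vertex = 3, p_7 = 9. Add edge {3,9}. Now deg[3]=0, deg[9]=1.
Step 8: smallest deg-1 vertex = 9, p_8 = 1. Add edge {1,9}. Now deg[9]=0, deg[1]=1.
Step 9: smallest deg-1 vertex = 1, p_9 = 5. Add edge {1,5}. Now deg[1]=0, deg[5]=1.
Final: two remaining deg-1 vertices are 5, 11. Add edge {5,11}.

Answer: 6 7
7 10
4 7
4 8
2 8
2 3
3 9
1 9
1 5
5 11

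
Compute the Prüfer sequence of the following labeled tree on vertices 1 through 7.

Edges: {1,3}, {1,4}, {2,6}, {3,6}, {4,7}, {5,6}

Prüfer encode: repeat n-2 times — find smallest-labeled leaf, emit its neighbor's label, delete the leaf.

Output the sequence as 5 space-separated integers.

Step 1: leaves = {2,5,7}. Remove smallest leaf 2, emit neighbor 6.
Step 2: leaves = {5,7}. Remove smallest leaf 5, emit neighbor 6.
Step 3: leaves = {6,7}. Remove smallest leaf 6, emit neighbor 3.
Step 4: leaves = {3,7}. Remove smallest leaf 3, emit neighbor 1.
Step 5: leaves = {1,7}. Remove smallest leaf 1, emit neighbor 4.
Done: 2 vertices remain (4, 7). Sequence = [6 6 3 1 4]

Answer: 6 6 3 1 4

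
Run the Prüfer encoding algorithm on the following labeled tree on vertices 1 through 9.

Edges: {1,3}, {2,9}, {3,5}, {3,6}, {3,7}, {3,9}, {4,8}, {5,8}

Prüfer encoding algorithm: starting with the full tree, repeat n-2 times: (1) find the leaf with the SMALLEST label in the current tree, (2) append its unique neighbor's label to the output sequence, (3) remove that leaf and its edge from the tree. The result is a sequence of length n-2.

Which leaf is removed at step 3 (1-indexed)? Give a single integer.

Step 1: current leaves = {1,2,4,6,7}. Remove leaf 1 (neighbor: 3).
Step 2: current leaves = {2,4,6,7}. Remove leaf 2 (neighbor: 9).
Step 3: current leaves = {4,6,7,9}. Remove leaf 4 (neighbor: 8).

Answer: 4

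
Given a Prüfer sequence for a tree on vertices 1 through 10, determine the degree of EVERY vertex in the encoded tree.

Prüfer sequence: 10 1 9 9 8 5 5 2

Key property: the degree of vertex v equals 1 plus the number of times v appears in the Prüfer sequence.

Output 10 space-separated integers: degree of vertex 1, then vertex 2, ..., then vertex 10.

Answer: 2 2 1 1 3 1 1 2 3 2

Derivation:
p_1 = 10: count[10] becomes 1
p_2 = 1: count[1] becomes 1
p_3 = 9: count[9] becomes 1
p_4 = 9: count[9] becomes 2
p_5 = 8: count[8] becomes 1
p_6 = 5: count[5] becomes 1
p_7 = 5: count[5] becomes 2
p_8 = 2: count[2] becomes 1
Degrees (1 + count): deg[1]=1+1=2, deg[2]=1+1=2, deg[3]=1+0=1, deg[4]=1+0=1, deg[5]=1+2=3, deg[6]=1+0=1, deg[7]=1+0=1, deg[8]=1+1=2, deg[9]=1+2=3, deg[10]=1+1=2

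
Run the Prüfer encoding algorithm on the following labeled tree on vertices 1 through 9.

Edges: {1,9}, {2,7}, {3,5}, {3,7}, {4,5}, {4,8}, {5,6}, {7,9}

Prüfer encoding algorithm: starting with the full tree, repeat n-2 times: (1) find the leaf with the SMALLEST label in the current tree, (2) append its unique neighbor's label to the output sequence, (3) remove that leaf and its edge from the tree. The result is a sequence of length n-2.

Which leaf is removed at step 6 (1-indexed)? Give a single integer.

Step 1: current leaves = {1,2,6,8}. Remove leaf 1 (neighbor: 9).
Step 2: current leaves = {2,6,8,9}. Remove leaf 2 (neighbor: 7).
Step 3: current leaves = {6,8,9}. Remove leaf 6 (neighbor: 5).
Step 4: current leaves = {8,9}. Remove leaf 8 (neighbor: 4).
Step 5: current leaves = {4,9}. Remove leaf 4 (neighbor: 5).
Step 6: current leaves = {5,9}. Remove leaf 5 (neighbor: 3).

Answer: 5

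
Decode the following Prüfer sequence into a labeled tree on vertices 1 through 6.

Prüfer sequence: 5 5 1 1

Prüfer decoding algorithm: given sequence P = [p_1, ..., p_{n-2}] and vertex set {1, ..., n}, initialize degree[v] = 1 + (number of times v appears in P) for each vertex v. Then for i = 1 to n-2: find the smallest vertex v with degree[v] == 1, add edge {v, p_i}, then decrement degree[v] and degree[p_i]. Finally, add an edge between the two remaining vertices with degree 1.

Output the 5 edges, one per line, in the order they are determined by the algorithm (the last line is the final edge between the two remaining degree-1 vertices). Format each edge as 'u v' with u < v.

Initial degrees: {1:3, 2:1, 3:1, 4:1, 5:3, 6:1}
Step 1: smallest deg-1 vertex = 2, p_1 = 5. Add edge {2,5}. Now deg[2]=0, deg[5]=2.
Step 2: smallest deg-1 vertex = 3, p_2 = 5. Add edge {3,5}. Now deg[3]=0, deg[5]=1.
Step 3: smallest deg-1 vertex = 4, p_3 = 1. Add edge {1,4}. Now deg[4]=0, deg[1]=2.
Step 4: smallest deg-1 vertex = 5, p_4 = 1. Add edge {1,5}. Now deg[5]=0, deg[1]=1.
Final: two remaining deg-1 vertices are 1, 6. Add edge {1,6}.

Answer: 2 5
3 5
1 4
1 5
1 6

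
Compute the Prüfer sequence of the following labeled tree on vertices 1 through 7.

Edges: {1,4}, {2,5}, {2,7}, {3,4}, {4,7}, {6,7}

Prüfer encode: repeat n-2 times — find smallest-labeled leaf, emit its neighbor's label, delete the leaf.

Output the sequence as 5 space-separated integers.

Step 1: leaves = {1,3,5,6}. Remove smallest leaf 1, emit neighbor 4.
Step 2: leaves = {3,5,6}. Remove smallest leaf 3, emit neighbor 4.
Step 3: leaves = {4,5,6}. Remove smallest leaf 4, emit neighbor 7.
Step 4: leaves = {5,6}. Remove smallest leaf 5, emit neighbor 2.
Step 5: leaves = {2,6}. Remove smallest leaf 2, emit neighbor 7.
Done: 2 vertices remain (6, 7). Sequence = [4 4 7 2 7]

Answer: 4 4 7 2 7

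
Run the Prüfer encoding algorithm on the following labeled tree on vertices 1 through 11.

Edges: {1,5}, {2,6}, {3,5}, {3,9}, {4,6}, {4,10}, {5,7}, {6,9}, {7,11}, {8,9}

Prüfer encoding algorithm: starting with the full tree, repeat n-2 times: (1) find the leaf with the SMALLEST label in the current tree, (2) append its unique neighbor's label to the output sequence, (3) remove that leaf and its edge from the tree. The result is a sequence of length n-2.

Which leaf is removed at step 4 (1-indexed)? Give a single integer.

Step 1: current leaves = {1,2,8,10,11}. Remove leaf 1 (neighbor: 5).
Step 2: current leaves = {2,8,10,11}. Remove leaf 2 (neighbor: 6).
Step 3: current leaves = {8,10,11}. Remove leaf 8 (neighbor: 9).
Step 4: current leaves = {10,11}. Remove leaf 10 (neighbor: 4).

Answer: 10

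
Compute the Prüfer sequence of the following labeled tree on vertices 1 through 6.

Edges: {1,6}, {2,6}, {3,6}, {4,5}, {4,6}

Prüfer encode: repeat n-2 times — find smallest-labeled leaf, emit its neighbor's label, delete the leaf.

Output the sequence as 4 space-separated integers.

Answer: 6 6 6 4

Derivation:
Step 1: leaves = {1,2,3,5}. Remove smallest leaf 1, emit neighbor 6.
Step 2: leaves = {2,3,5}. Remove smallest leaf 2, emit neighbor 6.
Step 3: leaves = {3,5}. Remove smallest leaf 3, emit neighbor 6.
Step 4: leaves = {5,6}. Remove smallest leaf 5, emit neighbor 4.
Done: 2 vertices remain (4, 6). Sequence = [6 6 6 4]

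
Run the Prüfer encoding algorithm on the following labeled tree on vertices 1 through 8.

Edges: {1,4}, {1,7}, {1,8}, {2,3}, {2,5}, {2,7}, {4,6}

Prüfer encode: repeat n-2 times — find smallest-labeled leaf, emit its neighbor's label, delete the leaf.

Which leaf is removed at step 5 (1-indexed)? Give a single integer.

Step 1: current leaves = {3,5,6,8}. Remove leaf 3 (neighbor: 2).
Step 2: current leaves = {5,6,8}. Remove leaf 5 (neighbor: 2).
Step 3: current leaves = {2,6,8}. Remove leaf 2 (neighbor: 7).
Step 4: current leaves = {6,7,8}. Remove leaf 6 (neighbor: 4).
Step 5: current leaves = {4,7,8}. Remove leaf 4 (neighbor: 1).

Answer: 4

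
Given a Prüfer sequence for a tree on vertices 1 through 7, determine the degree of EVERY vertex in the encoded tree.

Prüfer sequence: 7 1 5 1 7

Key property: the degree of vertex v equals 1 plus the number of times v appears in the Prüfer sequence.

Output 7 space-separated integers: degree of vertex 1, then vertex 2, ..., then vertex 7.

Answer: 3 1 1 1 2 1 3

Derivation:
p_1 = 7: count[7] becomes 1
p_2 = 1: count[1] becomes 1
p_3 = 5: count[5] becomes 1
p_4 = 1: count[1] becomes 2
p_5 = 7: count[7] becomes 2
Degrees (1 + count): deg[1]=1+2=3, deg[2]=1+0=1, deg[3]=1+0=1, deg[4]=1+0=1, deg[5]=1+1=2, deg[6]=1+0=1, deg[7]=1+2=3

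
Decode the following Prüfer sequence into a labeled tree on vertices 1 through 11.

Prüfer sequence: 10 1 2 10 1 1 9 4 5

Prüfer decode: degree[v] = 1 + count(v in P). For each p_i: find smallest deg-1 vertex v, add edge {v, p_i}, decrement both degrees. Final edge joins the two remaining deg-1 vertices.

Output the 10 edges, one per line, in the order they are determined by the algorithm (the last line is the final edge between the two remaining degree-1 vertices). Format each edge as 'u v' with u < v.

Answer: 3 10
1 6
2 7
2 10
1 8
1 10
1 9
4 9
4 5
5 11

Derivation:
Initial degrees: {1:4, 2:2, 3:1, 4:2, 5:2, 6:1, 7:1, 8:1, 9:2, 10:3, 11:1}
Step 1: smallest deg-1 vertex = 3, p_1 = 10. Add edge {3,10}. Now deg[3]=0, deg[10]=2.
Step 2: smallest deg-1 vertex = 6, p_2 = 1. Add edge {1,6}. Now deg[6]=0, deg[1]=3.
Step 3: smallest deg-1 vertex = 7, p_3 = 2. Add edge {2,7}. Now deg[7]=0, deg[2]=1.
Step 4: smallest deg-1 vertex = 2, p_4 = 10. Add edge {2,10}. Now deg[2]=0, deg[10]=1.
Step 5: smallest deg-1 vertex = 8, p_5 = 1. Add edge {1,8}. Now deg[8]=0, deg[1]=2.
Step 6: smallest deg-1 vertex = 10, p_6 = 1. Add edge {1,10}. Now deg[10]=0, deg[1]=1.
Step 7: smallest deg-1 vertex = 1, p_7 = 9. Add edge {1,9}. Now deg[1]=0, deg[9]=1.
Step 8: smallest deg-1 vertex = 9, p_8 = 4. Add edge {4,9}. Now deg[9]=0, deg[4]=1.
Step 9: smallest deg-1 vertex = 4, p_9 = 5. Add edge {4,5}. Now deg[4]=0, deg[5]=1.
Final: two remaining deg-1 vertices are 5, 11. Add edge {5,11}.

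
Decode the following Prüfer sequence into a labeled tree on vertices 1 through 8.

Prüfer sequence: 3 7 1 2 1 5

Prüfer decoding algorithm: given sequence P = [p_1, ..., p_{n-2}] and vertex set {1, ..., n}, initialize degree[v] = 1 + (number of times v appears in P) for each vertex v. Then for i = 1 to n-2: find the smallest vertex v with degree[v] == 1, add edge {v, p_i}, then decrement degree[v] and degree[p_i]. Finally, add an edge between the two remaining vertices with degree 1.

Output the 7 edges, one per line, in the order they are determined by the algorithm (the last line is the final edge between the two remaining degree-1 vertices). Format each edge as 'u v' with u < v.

Answer: 3 4
3 7
1 6
2 7
1 2
1 5
5 8

Derivation:
Initial degrees: {1:3, 2:2, 3:2, 4:1, 5:2, 6:1, 7:2, 8:1}
Step 1: smallest deg-1 vertex = 4, p_1 = 3. Add edge {3,4}. Now deg[4]=0, deg[3]=1.
Step 2: smallest deg-1 vertex = 3, p_2 = 7. Add edge {3,7}. Now deg[3]=0, deg[7]=1.
Step 3: smallest deg-1 vertex = 6, p_3 = 1. Add edge {1,6}. Now deg[6]=0, deg[1]=2.
Step 4: smallest deg-1 vertex = 7, p_4 = 2. Add edge {2,7}. Now deg[7]=0, deg[2]=1.
Step 5: smallest deg-1 vertex = 2, p_5 = 1. Add edge {1,2}. Now deg[2]=0, deg[1]=1.
Step 6: smallest deg-1 vertex = 1, p_6 = 5. Add edge {1,5}. Now deg[1]=0, deg[5]=1.
Final: two remaining deg-1 vertices are 5, 8. Add edge {5,8}.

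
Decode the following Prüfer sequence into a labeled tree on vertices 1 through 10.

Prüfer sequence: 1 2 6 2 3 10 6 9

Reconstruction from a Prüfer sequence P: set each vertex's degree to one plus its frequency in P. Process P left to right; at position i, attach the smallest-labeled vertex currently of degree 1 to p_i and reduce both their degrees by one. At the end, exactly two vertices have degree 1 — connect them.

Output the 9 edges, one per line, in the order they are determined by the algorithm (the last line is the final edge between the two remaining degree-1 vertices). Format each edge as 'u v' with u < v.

Initial degrees: {1:2, 2:3, 3:2, 4:1, 5:1, 6:3, 7:1, 8:1, 9:2, 10:2}
Step 1: smallest deg-1 vertex = 4, p_1 = 1. Add edge {1,4}. Now deg[4]=0, deg[1]=1.
Step 2: smallest deg-1 vertex = 1, p_2 = 2. Add edge {1,2}. Now deg[1]=0, deg[2]=2.
Step 3: smallest deg-1 vertex = 5, p_3 = 6. Add edge {5,6}. Now deg[5]=0, deg[6]=2.
Step 4: smallest deg-1 vertex = 7, p_4 = 2. Add edge {2,7}. Now deg[7]=0, deg[2]=1.
Step 5: smallest deg-1 vertex = 2, p_5 = 3. Add edge {2,3}. Now deg[2]=0, deg[3]=1.
Step 6: smallest deg-1 vertex = 3, p_6 = 10. Add edge {3,10}. Now deg[3]=0, deg[10]=1.
Step 7: smallest deg-1 vertex = 8, p_7 = 6. Add edge {6,8}. Now deg[8]=0, deg[6]=1.
Step 8: smallest deg-1 vertex = 6, p_8 = 9. Add edge {6,9}. Now deg[6]=0, deg[9]=1.
Final: two remaining deg-1 vertices are 9, 10. Add edge {9,10}.

Answer: 1 4
1 2
5 6
2 7
2 3
3 10
6 8
6 9
9 10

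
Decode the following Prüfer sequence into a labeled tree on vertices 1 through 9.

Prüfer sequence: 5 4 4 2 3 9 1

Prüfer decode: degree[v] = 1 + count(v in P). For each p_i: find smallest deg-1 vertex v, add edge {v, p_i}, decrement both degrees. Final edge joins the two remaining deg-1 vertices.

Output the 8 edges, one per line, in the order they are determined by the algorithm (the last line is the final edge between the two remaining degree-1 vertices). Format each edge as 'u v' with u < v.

Answer: 5 6
4 5
4 7
2 4
2 3
3 9
1 8
1 9

Derivation:
Initial degrees: {1:2, 2:2, 3:2, 4:3, 5:2, 6:1, 7:1, 8:1, 9:2}
Step 1: smallest deg-1 vertex = 6, p_1 = 5. Add edge {5,6}. Now deg[6]=0, deg[5]=1.
Step 2: smallest deg-1 vertex = 5, p_2 = 4. Add edge {4,5}. Now deg[5]=0, deg[4]=2.
Step 3: smallest deg-1 vertex = 7, p_3 = 4. Add edge {4,7}. Now deg[7]=0, deg[4]=1.
Step 4: smallest deg-1 vertex = 4, p_4 = 2. Add edge {2,4}. Now deg[4]=0, deg[2]=1.
Step 5: smallest deg-1 vertex = 2, p_5 = 3. Add edge {2,3}. Now deg[2]=0, deg[3]=1.
Step 6: smallest deg-1 vertex = 3, p_6 = 9. Add edge {3,9}. Now deg[3]=0, deg[9]=1.
Step 7: smallest deg-1 vertex = 8, p_7 = 1. Add edge {1,8}. Now deg[8]=0, deg[1]=1.
Final: two remaining deg-1 vertices are 1, 9. Add edge {1,9}.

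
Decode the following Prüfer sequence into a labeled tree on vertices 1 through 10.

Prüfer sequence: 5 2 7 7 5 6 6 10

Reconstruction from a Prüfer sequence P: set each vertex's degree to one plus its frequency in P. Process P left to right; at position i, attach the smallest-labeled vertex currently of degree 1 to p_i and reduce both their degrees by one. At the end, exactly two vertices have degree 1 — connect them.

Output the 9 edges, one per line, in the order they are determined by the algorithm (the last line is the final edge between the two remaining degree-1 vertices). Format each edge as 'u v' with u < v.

Answer: 1 5
2 3
2 7
4 7
5 7
5 6
6 8
6 10
9 10

Derivation:
Initial degrees: {1:1, 2:2, 3:1, 4:1, 5:3, 6:3, 7:3, 8:1, 9:1, 10:2}
Step 1: smallest deg-1 vertex = 1, p_1 = 5. Add edge {1,5}. Now deg[1]=0, deg[5]=2.
Step 2: smallest deg-1 vertex = 3, p_2 = 2. Add edge {2,3}. Now deg[3]=0, deg[2]=1.
Step 3: smallest deg-1 vertex = 2, p_3 = 7. Add edge {2,7}. Now deg[2]=0, deg[7]=2.
Step 4: smallest deg-1 vertex = 4, p_4 = 7. Add edge {4,7}. Now deg[4]=0, deg[7]=1.
Step 5: smallest deg-1 vertex = 7, p_5 = 5. Add edge {5,7}. Now deg[7]=0, deg[5]=1.
Step 6: smallest deg-1 vertex = 5, p_6 = 6. Add edge {5,6}. Now deg[5]=0, deg[6]=2.
Step 7: smallest deg-1 vertex = 8, p_7 = 6. Add edge {6,8}. Now deg[8]=0, deg[6]=1.
Step 8: smallest deg-1 vertex = 6, p_8 = 10. Add edge {6,10}. Now deg[6]=0, deg[10]=1.
Final: two remaining deg-1 vertices are 9, 10. Add edge {9,10}.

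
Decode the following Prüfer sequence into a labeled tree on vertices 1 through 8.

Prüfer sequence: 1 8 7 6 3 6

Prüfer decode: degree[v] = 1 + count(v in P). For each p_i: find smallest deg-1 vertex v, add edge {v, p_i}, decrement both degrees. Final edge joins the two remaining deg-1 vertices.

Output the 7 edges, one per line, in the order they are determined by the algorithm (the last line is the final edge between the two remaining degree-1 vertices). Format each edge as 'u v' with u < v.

Answer: 1 2
1 8
4 7
5 6
3 7
3 6
6 8

Derivation:
Initial degrees: {1:2, 2:1, 3:2, 4:1, 5:1, 6:3, 7:2, 8:2}
Step 1: smallest deg-1 vertex = 2, p_1 = 1. Add edge {1,2}. Now deg[2]=0, deg[1]=1.
Step 2: smallest deg-1 vertex = 1, p_2 = 8. Add edge {1,8}. Now deg[1]=0, deg[8]=1.
Step 3: smallest deg-1 vertex = 4, p_3 = 7. Add edge {4,7}. Now deg[4]=0, deg[7]=1.
Step 4: smallest deg-1 vertex = 5, p_4 = 6. Add edge {5,6}. Now deg[5]=0, deg[6]=2.
Step 5: smallest deg-1 vertex = 7, p_5 = 3. Add edge {3,7}. Now deg[7]=0, deg[3]=1.
Step 6: smallest deg-1 vertex = 3, p_6 = 6. Add edge {3,6}. Now deg[3]=0, deg[6]=1.
Final: two remaining deg-1 vertices are 6, 8. Add edge {6,8}.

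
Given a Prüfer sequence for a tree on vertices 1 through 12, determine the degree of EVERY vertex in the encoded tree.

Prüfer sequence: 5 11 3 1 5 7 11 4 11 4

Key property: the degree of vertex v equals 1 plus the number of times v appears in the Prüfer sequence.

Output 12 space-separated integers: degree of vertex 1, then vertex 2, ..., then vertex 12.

p_1 = 5: count[5] becomes 1
p_2 = 11: count[11] becomes 1
p_3 = 3: count[3] becomes 1
p_4 = 1: count[1] becomes 1
p_5 = 5: count[5] becomes 2
p_6 = 7: count[7] becomes 1
p_7 = 11: count[11] becomes 2
p_8 = 4: count[4] becomes 1
p_9 = 11: count[11] becomes 3
p_10 = 4: count[4] becomes 2
Degrees (1 + count): deg[1]=1+1=2, deg[2]=1+0=1, deg[3]=1+1=2, deg[4]=1+2=3, deg[5]=1+2=3, deg[6]=1+0=1, deg[7]=1+1=2, deg[8]=1+0=1, deg[9]=1+0=1, deg[10]=1+0=1, deg[11]=1+3=4, deg[12]=1+0=1

Answer: 2 1 2 3 3 1 2 1 1 1 4 1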